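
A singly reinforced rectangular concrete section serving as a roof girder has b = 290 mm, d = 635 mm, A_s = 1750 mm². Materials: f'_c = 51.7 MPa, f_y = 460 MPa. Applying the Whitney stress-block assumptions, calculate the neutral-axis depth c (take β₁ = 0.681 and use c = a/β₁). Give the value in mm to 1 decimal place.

c ≈ 92.8 mm

T = A_s f_y = 1750 × 460 = 805000 N = 805 kN.
Setting C = 0.85 f'_c a b equal to T: a = 805000/(0.85 × 51.7 × 290) = 63.167 mm.
With β₁ = 0.681, c = a/β₁ = 63.167/0.681 = 92.8 mm.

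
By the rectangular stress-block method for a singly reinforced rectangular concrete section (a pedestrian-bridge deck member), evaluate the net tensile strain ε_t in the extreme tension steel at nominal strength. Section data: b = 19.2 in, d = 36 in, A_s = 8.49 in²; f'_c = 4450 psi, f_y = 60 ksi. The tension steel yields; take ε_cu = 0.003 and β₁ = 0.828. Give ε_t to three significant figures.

ε_t ≈ 0.00975

a = A_s f_y/(0.85 f'_c b) = 7.014 in.
β₁ = 0.828, so c = a/β₁ = 7.014/0.828 = 8.471 in.
From the linear strain diagram with ε_cu = 0.003: ε_t = 0.003 (d − c)/c = 0.003 × (36 − 8.471)/8.471 = 0.00975.
Since ε_t ≥ 0.005, the section is tension-controlled.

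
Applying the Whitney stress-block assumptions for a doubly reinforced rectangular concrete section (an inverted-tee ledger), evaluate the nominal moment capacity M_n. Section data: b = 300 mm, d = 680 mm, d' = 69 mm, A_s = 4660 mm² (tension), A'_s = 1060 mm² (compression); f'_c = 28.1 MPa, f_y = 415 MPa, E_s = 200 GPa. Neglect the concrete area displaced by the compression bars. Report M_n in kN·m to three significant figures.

Assume both tension and compression steel yield.
Net tension couple steel: A_s − A'_s = 3600 mm².
a = (A_s − A'_s) f_y / (0.85 f'_c b) = 1494000/(0.85 × 28.1 × 300) = 208.50 mm.
c = a/β₁ = 208.50/0.849 = 245.58 mm; ε'_s = 0.003(c − d')/c = 0.0022 ≥ f_y/E_s = 0.0021, so compression steel does yield.
M_n = (A_s − A'_s) f_y (d − a/2) + A'_s f_y (d − d') = [1494000 × (680 − 104.25) + 439900 × (680 − 69)] × 10⁻⁶ = 860.17 + 268.78 = 1128.95 kN·m.

M_n ≈ 1130 kN·m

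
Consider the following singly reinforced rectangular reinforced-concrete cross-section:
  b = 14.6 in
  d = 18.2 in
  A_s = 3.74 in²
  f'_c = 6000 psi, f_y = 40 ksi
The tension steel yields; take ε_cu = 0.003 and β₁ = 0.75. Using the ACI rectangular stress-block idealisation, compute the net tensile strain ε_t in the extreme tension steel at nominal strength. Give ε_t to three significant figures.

ε_t ≈ 0.0174

a = A_s f_y/(0.85 f'_c b) = 2.009 in.
β₁ = 0.75, so c = a/β₁ = 2.009/0.75 = 2.679 in.
From the linear strain diagram with ε_cu = 0.003: ε_t = 0.003 (d − c)/c = 0.003 × (18.2 − 2.679)/2.679 = 0.0174.
Since ε_t ≥ 0.005, the section is tension-controlled.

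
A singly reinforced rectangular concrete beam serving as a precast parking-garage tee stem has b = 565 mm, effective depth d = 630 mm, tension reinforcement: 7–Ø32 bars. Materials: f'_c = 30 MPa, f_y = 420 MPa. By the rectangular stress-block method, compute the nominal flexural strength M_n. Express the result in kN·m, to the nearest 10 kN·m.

M_n ≈ 1300 kN·m

A_s = 7 × 804 = 5628 mm².
T = A_s f_y = 5628 × 420 = 2363760 N = 2363.76 kN.
From C = T: a = T/(0.85 f'_c b) = 2363760/(0.85 × 30 × 565) = 164.06 mm.
M_n = T(d − a/2) = 2363.76 kN × (630 − 82.03) mm = 1295.27 kN·m.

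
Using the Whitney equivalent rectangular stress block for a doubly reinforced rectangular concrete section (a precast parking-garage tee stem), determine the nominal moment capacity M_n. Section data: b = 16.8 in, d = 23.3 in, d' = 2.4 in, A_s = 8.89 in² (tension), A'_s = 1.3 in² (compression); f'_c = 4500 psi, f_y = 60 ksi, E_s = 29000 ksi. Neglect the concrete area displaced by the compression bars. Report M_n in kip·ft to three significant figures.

M_n ≈ 886 kip·ft

Assume both steels yield.
a = (A_s − A'_s) f_y/(0.85 f'_c b) = (8.89 − 1.3) × 60/(0.85 × 4.5 × 16.8) = 7.087 in.
c = a/β₁ = 7.087/0.825 = 8.590 in; ε'_s = 0.003(c − d')/c = 0.0022 ≥ ε_y = 0.0021, so the compression steel yields.
M_n = (A_s − A'_s) f_y (d − a/2) + A'_s f_y (d − d') = 455.4 × (23.3 − 3.5435) + 78 × (23.3 − 2.4) = 8997.1 + 1630.2 = 10627.3 kip·in = 10627.3/12 = 885.61 kip·ft.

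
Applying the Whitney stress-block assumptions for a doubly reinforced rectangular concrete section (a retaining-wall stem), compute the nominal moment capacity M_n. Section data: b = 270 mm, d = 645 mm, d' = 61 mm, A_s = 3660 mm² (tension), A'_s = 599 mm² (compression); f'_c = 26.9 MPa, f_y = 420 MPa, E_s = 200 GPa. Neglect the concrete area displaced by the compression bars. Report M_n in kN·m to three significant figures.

M_n ≈ 842 kN·m

Assume both tension and compression steel yield.
Net tension couple steel: A_s − A'_s = 3061 mm².
a = (A_s − A'_s) f_y / (0.85 f'_c b) = 1285620/(0.85 × 26.9 × 270) = 208.25 mm.
c = a/β₁ = 208.25/0.85 = 245.00 mm; ε'_s = 0.003(c − d')/c = 0.0023 ≥ f_y/E_s = 0.0021, so compression steel does yield.
M_n = (A_s − A'_s) f_y (d − a/2) + A'_s f_y (d − d') = [1285620 × (645 − 104.125) + 251580 × (645 − 61)] × 10⁻⁶ = 695.36 + 146.92 = 842.28 kN·m.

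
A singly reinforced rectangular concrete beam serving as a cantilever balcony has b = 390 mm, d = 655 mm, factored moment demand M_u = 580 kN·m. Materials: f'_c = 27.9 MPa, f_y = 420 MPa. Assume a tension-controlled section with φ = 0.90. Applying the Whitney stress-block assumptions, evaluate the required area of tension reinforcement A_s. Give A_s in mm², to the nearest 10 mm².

A_s ≈ 2570 mm²

M_n = M_u/φ = 580/0.90 = 644.444 kN·m.
With M_n = 0.85 f'_c a b (d − a/2), solve the quadratic for a:
a = d − √(d² − 2M_n/(0.85 f'_c b)) = 655 − √(655² − 2 × 644.444×10⁶/(0.85 × 27.9 × 390)) = 116.79 mm.
A_s = 0.85 f'_c a b / f_y = 0.85 × 27.9 × 116.79 × 390 / 420 = 2571.8 mm².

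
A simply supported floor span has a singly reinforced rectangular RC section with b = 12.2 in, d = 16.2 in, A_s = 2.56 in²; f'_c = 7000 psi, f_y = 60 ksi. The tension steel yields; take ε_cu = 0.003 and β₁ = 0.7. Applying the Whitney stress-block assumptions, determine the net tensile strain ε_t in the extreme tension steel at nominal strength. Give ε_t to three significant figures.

a = A_s f_y/(0.85 f'_c b) = 2.116 in.
β₁ = 0.7, so c = a/β₁ = 2.116/0.7 = 3.023 in.
From the linear strain diagram with ε_cu = 0.003: ε_t = 0.003 (d − c)/c = 0.003 × (16.2 − 3.023)/3.023 = 0.0131.
Since ε_t ≥ 0.005, the section is tension-controlled.

ε_t ≈ 0.0131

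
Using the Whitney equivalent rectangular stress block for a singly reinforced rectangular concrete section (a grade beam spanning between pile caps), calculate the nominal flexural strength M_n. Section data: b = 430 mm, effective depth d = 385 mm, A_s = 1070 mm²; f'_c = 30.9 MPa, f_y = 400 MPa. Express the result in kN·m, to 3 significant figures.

M_n ≈ 157 kN·m

T = A_s f_y = 1070 × 400 = 428000 N = 428 kN.
From C = T: a = T/(0.85 f'_c b) = 428000/(0.85 × 30.9 × 430) = 37.90 mm.
M_n = T(d − a/2) = 428 kN × (385 − 18.95) mm = 156.67 kN·m.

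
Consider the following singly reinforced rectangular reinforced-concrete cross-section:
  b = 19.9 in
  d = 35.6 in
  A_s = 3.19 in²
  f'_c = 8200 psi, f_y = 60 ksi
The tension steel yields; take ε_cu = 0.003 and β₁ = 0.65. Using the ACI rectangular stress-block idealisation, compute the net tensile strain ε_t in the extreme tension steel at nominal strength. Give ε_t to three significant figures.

ε_t ≈ 0.0473

a = A_s f_y/(0.85 f'_c b) = 1.380 in.
β₁ = 0.65, so c = a/β₁ = 1.380/0.65 = 2.123 in.
From the linear strain diagram with ε_cu = 0.003: ε_t = 0.003 (d − c)/c = 0.003 × (35.6 − 2.123)/2.123 = 0.0473.
Since ε_t ≥ 0.005, the section is tension-controlled.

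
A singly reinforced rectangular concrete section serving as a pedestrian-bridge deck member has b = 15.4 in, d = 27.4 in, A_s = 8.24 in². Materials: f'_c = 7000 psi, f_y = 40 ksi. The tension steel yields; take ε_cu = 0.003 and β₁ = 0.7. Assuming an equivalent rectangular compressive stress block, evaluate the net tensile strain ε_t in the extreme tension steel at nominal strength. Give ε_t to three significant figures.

ε_t ≈ 0.0130

a = A_s f_y/(0.85 f'_c b) = 3.597 in.
β₁ = 0.7, so c = a/β₁ = 3.597/0.7 = 5.139 in.
From the linear strain diagram with ε_cu = 0.003: ε_t = 0.003 (d − c)/c = 0.003 × (27.4 − 5.139)/5.139 = 0.0130.
Since ε_t ≥ 0.005, the section is tension-controlled.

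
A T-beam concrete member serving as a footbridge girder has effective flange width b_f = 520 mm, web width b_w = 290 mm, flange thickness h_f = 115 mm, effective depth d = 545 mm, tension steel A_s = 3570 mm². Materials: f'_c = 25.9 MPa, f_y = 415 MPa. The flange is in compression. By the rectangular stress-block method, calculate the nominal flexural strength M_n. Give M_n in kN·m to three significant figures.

Tension: T = A_s f_y = 3570 × 415 = 1481550 N.
Try a within the flange: a = T/(0.85 f'_c b_f) = 1481550/(0.85 × 25.9 × 520) = 129.42 mm.
a = 129.42 > h_f = 115 mm: the block extends into the web. Split into flange-overhang and web parts.
C_f = 0.85 f'_c (b_f − b_w) h_f = 0.85 × 25.9 × (520 − 290) × 115 = 582297 N.
Remaining web compression depth: a_w = (T − C_f)/(0.85 f'_c b_w) = (1481550 − 582297)/(0.85 × 25.9 × 290) = 140.85 mm.
M_n = C_f(d − h_f/2) + (T − C_f)(d − a_w/2) = 582297 × (545 − 57.5) + 899253 × (545 − 70.425) = 283.87 + 426.76 = 710.63 × 10⁶ N·mm.
M_n = 710.63 kN·m.

M_n ≈ 711 kN·m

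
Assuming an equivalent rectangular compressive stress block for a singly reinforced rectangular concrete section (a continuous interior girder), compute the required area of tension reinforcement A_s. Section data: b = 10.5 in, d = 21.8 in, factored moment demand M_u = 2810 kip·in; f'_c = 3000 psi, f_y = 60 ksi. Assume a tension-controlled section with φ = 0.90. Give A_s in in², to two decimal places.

M_n = M_u/φ = 2810/0.90 = 3122.22 kip·in.
From M_n = 0.85 f'_c a b (d − a/2):
a = d − √(d² − 2M_n/(0.85 f'_c b)) = 21.8 − √(21.8² − 2 × 3122.22/(0.85 × 3 × 10.5)) = 6.243 in.
A_s = 0.85 f'_c a b / f_y = 0.85 × 3 × 6.243 × 10.5 / 60 = 2.786 in².

A_s ≈ 2.79 in²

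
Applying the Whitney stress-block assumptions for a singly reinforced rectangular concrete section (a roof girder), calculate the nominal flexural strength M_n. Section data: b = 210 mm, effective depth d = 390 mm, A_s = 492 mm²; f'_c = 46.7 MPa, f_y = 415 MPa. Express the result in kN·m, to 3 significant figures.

T = A_s f_y = 492 × 415 = 204180 N = 204.18 kN.
From C = T: a = T/(0.85 f'_c b) = 204180/(0.85 × 46.7 × 210) = 24.49 mm.
M_n = T(d − a/2) = 204.18 kN × (390 − 12.245) mm = 77.13 kN·m.

M_n ≈ 77.1 kN·m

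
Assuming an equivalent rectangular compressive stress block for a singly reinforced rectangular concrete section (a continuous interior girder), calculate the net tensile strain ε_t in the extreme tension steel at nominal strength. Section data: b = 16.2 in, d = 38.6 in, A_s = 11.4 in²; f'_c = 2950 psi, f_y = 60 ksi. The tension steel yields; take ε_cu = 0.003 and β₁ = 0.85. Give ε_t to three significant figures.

a = A_s f_y/(0.85 f'_c b) = 16.838 in.
β₁ = 0.85, so c = a/β₁ = 16.838/0.85 = 19.809 in.
From the linear strain diagram with ε_cu = 0.003: ε_t = 0.003 (d − c)/c = 0.003 × (38.6 − 19.809)/19.809 = 0.00285.
ε_t < 0.004 — the section is over-reinforced for flexure under ACI limits.

ε_t ≈ 0.00285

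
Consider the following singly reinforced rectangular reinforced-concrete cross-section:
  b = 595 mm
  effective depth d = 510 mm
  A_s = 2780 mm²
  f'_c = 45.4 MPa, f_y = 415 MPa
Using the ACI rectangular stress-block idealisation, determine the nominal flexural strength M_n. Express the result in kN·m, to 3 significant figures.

M_n ≈ 559 kN·m

T = A_s f_y = 2780 × 415 = 1153700 N = 1153.7 kN.
From C = T: a = T/(0.85 f'_c b) = 1153700/(0.85 × 45.4 × 595) = 50.25 mm.
M_n = T(d − a/2) = 1153.7 kN × (510 − 25.125) mm = 559.40 kN·m.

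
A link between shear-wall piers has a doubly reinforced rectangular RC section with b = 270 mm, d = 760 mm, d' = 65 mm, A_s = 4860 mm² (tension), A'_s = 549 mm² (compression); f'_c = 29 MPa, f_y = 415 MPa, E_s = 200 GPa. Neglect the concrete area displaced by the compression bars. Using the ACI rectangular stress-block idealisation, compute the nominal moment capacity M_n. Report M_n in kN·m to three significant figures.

Assume both tension and compression steel yield.
Net tension couple steel: A_s − A'_s = 4311 mm².
a = (A_s − A'_s) f_y / (0.85 f'_c b) = 1789065/(0.85 × 29 × 270) = 268.81 mm.
c = a/β₁ = 268.81/0.843 = 318.87 mm; ε'_s = 0.003(c − d')/c = 0.0024 ≥ f_y/E_s = 0.0021, so compression steel does yield.
M_n = (A_s − A'_s) f_y (d − a/2) + A'_s f_y (d − d') = [1789065 × (760 − 134.405) + 227835 × (760 − 65)] × 10⁻⁶ = 1119.23 + 158.35 = 1277.58 kN·m.

M_n ≈ 1280 kN·m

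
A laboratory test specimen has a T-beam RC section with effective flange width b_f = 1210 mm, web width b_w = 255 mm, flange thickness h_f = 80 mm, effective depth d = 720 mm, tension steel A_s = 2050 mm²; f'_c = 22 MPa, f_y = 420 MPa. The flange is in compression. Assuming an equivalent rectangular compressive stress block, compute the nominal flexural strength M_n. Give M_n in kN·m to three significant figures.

M_n ≈ 604 kN·m

Tension: T = A_s f_y = 2050 × 420 = 861000 N.
Try a within the flange: a = T/(0.85 f'_c b_f) = 861000/(0.85 × 22 × 1210) = 38.05 mm.
Since a = 38.05 ≤ h_f = 80 mm, the stress block lies entirely in the flange; analyse as a rectangular beam of width b_f.
M_n = T(d − a/2) = 861000 × (720 − 19.025) = 603.54 × 10⁶ N·mm.
M_n = 603.54 kN·m.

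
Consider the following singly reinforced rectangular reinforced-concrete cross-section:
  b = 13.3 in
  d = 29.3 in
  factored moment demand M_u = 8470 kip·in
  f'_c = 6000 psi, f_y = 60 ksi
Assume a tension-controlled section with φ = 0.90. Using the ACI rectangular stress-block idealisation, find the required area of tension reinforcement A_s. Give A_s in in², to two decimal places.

A_s ≈ 5.87 in²

M_n = M_u/φ = 8470/0.90 = 9411.11 kip·in.
From M_n = 0.85 f'_c a b (d − a/2):
a = d − √(d² − 2M_n/(0.85 f'_c b)) = 29.3 − √(29.3² − 2 × 9411.11/(0.85 × 6 × 13.3)) = 5.196 in.
A_s = 0.85 f'_c a b / f_y = 0.85 × 6 × 5.196 × 13.3 / 60 = 5.874 in².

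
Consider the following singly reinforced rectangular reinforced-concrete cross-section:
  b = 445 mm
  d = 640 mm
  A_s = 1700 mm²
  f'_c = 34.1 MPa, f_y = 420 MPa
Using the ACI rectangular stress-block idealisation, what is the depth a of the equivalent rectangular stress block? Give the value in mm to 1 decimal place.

a ≈ 55.4 mm

T = A_s f_y = 1700 × 420 = 714000 N = 714 kN.
Setting C = 0.85 f'_c a b equal to T: a = 714000/(0.85 × 34.1 × 445) = 55.4 mm.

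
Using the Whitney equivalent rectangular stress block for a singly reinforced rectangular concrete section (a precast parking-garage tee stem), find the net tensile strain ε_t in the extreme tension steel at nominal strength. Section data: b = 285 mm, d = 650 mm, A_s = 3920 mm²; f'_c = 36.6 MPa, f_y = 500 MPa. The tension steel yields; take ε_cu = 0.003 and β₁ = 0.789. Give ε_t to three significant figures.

ε_t ≈ 0.00396

a = A_s f_y/(0.85 f'_c b) = 221.06 mm.
β₁ = 0.789, so c = a/β₁ = 221.06/0.789 = 280.18 mm.
From the linear strain diagram with ε_cu = 0.003: ε_t = 0.003 (d − c)/c = 0.003 × (650 − 280.18)/280.18 = 0.00396.
ε_t < 0.004 — the section is over-reinforced for flexure under ACI limits.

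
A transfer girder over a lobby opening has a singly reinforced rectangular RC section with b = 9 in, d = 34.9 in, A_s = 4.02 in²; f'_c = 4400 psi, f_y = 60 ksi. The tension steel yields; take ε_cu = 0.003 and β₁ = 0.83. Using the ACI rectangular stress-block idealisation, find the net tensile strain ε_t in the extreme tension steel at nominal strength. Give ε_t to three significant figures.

a = A_s f_y/(0.85 f'_c b) = 7.166 in.
β₁ = 0.83, so c = a/β₁ = 7.166/0.83 = 8.634 in.
From the linear strain diagram with ε_cu = 0.003: ε_t = 0.003 (d − c)/c = 0.003 × (34.9 − 8.634)/8.634 = 0.00913.
Since ε_t ≥ 0.005, the section is tension-controlled.

ε_t ≈ 0.00913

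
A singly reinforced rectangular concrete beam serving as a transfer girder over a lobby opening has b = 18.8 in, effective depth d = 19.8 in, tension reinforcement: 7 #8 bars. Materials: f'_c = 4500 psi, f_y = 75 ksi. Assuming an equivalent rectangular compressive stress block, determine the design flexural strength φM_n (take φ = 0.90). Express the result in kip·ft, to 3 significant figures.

φM_n ≈ 526 kip·ft

A_s = 7 × 0.79 = 5.53 in².
T = A_s f_y = 5.53 × 75 = 414.75 kips.
a = T/(0.85 f'_c b) = 414.75/(0.85 × 4.5 × 18.8) = 5.768 in.
M_n = T(d − a/2) = 414.75 × (19.8 − 2.884) = 7015.9 kip·in = 7015.9/12 = 584.66 kip·ft.
φM_n = 0.90 × 584.66 = 526.19 kip·ft.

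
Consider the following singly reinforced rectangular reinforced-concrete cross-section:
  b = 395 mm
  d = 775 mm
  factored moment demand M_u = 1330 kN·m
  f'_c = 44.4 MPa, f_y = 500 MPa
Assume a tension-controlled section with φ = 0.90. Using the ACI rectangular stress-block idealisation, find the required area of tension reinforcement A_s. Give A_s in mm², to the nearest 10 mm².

M_n = M_u/φ = 1330/0.90 = 1477.78 kN·m.
With M_n = 0.85 f'_c a b (d − a/2), solve the quadratic for a:
a = d − √(d² − 2M_n/(0.85 f'_c b)) = 775 − √(775² − 2 × 1477.78×10⁶/(0.85 × 44.4 × 395)) = 140.68 mm.
A_s = 0.85 f'_c a b / f_y = 0.85 × 44.4 × 140.68 × 395 / 500 = 4194.3 mm².

A_s ≈ 4190 mm²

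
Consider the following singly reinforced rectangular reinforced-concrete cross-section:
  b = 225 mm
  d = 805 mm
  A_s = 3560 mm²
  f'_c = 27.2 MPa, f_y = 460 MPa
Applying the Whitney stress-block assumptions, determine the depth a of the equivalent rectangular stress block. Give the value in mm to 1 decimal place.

a ≈ 314.8 mm

T = A_s f_y = 3560 × 460 = 1637600 N = 1637.6 kN.
Setting C = 0.85 f'_c a b equal to T: a = 1637600/(0.85 × 27.2 × 225) = 314.8 mm.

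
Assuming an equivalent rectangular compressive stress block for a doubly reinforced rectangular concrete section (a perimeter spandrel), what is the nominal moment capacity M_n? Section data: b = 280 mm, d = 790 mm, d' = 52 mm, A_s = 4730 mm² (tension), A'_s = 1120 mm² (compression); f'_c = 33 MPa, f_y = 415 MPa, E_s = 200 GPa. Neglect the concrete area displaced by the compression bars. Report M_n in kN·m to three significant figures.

M_n ≈ 1380 kN·m

Assume both tension and compression steel yield.
Net tension couple steel: A_s − A'_s = 3610 mm².
a = (A_s − A'_s) f_y / (0.85 f'_c b) = 1498150/(0.85 × 33 × 280) = 190.75 mm.
c = a/β₁ = 190.75/0.814 = 234.34 mm; ε'_s = 0.003(c − d')/c = 0.0023 ≥ f_y/E_s = 0.0021, so compression steel does yield.
M_n = (A_s − A'_s) f_y (d − a/2) + A'_s f_y (d − d') = [1498150 × (790 − 95.375) + 464800 × (790 − 52)] × 10⁻⁶ = 1040.65 + 343.02 = 1383.67 kN·m.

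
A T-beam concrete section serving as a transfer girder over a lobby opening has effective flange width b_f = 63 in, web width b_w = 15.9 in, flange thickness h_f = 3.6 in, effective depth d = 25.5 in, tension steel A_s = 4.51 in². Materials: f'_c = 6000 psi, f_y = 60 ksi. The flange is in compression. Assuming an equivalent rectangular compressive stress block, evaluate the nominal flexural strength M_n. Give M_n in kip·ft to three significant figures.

Tension: T = A_s f_y = 4.51 × 60 = 270.6 kips.
Try a within the flange: a = T/(0.85 f'_c b_f) = 270.6/(0.85 × 6 × 63) = 0.842 in.
Since a = 0.842 ≤ h_f = 3.6 in, the stress block lies entirely in the flange; analyse as a rectangular beam of width b_f.
M_n = T(d − a/2) = 270.6 × (25.5 − 0.421) = 6786.4 kip·in.
M_n = 6786.4/12 = 565.53 kip·ft.

M_n ≈ 566 kip·ft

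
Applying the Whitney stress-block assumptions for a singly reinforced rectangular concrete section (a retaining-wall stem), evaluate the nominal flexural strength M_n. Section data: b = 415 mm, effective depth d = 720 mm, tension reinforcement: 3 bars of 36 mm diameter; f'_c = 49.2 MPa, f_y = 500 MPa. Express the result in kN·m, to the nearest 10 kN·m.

M_n ≈ 1030 kN·m

A_s = 3 × 1018 = 3054 mm².
T = A_s f_y = 3054 × 500 = 1527000 N = 1527 kN.
From C = T: a = T/(0.85 f'_c b) = 1527000/(0.85 × 49.2 × 415) = 87.98 mm.
M_n = T(d − a/2) = 1527 kN × (720 − 43.99) mm = 1032.27 kN·m.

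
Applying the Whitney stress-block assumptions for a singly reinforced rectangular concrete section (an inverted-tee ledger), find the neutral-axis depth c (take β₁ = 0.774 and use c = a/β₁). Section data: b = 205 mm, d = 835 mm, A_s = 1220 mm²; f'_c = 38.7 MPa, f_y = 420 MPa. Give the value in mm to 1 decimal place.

c ≈ 98.2 mm

T = A_s f_y = 1220 × 420 = 512400 N = 512.4 kN.
Setting C = 0.85 f'_c a b equal to T: a = 512400/(0.85 × 38.7 × 205) = 75.985 mm.
With β₁ = 0.774, c = a/β₁ = 75.985/0.774 = 98.2 mm.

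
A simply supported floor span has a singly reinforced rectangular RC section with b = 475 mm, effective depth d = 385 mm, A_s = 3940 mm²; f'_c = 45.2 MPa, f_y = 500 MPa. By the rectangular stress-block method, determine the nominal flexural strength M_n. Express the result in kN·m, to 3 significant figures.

M_n ≈ 652 kN·m

T = A_s f_y = 3940 × 500 = 1970000 N = 1970 kN.
From C = T: a = T/(0.85 f'_c b) = 1970000/(0.85 × 45.2 × 475) = 107.95 mm.
M_n = T(d − a/2) = 1970 kN × (385 − 53.975) mm = 652.12 kN·m.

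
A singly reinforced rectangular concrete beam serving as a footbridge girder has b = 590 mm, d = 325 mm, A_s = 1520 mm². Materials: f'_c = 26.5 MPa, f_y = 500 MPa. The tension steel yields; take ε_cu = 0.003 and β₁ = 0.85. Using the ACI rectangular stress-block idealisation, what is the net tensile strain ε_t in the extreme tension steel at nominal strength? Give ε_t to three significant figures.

ε_t ≈ 0.0115

a = A_s f_y/(0.85 f'_c b) = 57.19 mm.
β₁ = 0.85, so c = a/β₁ = 57.19/0.85 = 67.28 mm.
From the linear strain diagram with ε_cu = 0.003: ε_t = 0.003 (d − c)/c = 0.003 × (325 − 67.28)/67.28 = 0.0115.
Since ε_t ≥ 0.005, the section is tension-controlled.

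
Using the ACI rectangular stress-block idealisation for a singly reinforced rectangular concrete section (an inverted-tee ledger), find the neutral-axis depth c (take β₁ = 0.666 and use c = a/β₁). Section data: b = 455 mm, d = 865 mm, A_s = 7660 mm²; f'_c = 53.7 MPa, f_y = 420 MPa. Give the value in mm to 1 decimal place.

T = A_s f_y = 7660 × 420 = 3217200 N = 3217.2 kN.
Setting C = 0.85 f'_c a b equal to T: a = 3217200/(0.85 × 53.7 × 455) = 154.908 mm.
With β₁ = 0.666, c = a/β₁ = 154.908/0.666 = 232.6 mm.

c ≈ 232.6 mm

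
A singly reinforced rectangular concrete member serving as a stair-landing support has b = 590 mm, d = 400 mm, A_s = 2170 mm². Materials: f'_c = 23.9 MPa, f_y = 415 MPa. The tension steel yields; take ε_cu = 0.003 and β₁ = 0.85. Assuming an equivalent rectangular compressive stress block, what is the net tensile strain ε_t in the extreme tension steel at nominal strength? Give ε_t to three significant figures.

a = A_s f_y/(0.85 f'_c b) = 75.13 mm.
β₁ = 0.85, so c = a/β₁ = 75.13/0.85 = 88.39 mm.
From the linear strain diagram with ε_cu = 0.003: ε_t = 0.003 (d − c)/c = 0.003 × (400 − 88.39)/88.39 = 0.0106.
Since ε_t ≥ 0.005, the section is tension-controlled.

ε_t ≈ 0.0106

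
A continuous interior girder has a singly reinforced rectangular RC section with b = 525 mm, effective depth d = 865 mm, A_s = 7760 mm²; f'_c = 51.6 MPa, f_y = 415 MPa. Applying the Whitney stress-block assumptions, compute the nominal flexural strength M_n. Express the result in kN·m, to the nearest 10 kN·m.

T = A_s f_y = 7760 × 415 = 3220400 N = 3220.4 kN.
From C = T: a = T/(0.85 f'_c b) = 3220400/(0.85 × 51.6 × 525) = 139.86 mm.
M_n = T(d − a/2) = 3220.4 kN × (865 − 69.93) mm = 2560.44 kN·m.

M_n ≈ 2560 kN·m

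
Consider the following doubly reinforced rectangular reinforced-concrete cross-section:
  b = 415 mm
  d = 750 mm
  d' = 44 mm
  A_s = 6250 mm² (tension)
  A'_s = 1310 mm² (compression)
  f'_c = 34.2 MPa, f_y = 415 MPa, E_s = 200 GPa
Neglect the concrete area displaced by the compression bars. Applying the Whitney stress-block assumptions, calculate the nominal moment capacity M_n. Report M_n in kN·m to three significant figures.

M_n ≈ 1750 kN·m

Assume both tension and compression steel yield.
Net tension couple steel: A_s − A'_s = 4940 mm².
a = (A_s − A'_s) f_y / (0.85 f'_c b) = 2050100/(0.85 × 34.2 × 415) = 169.93 mm.
c = a/β₁ = 169.93/0.806 = 210.83 mm; ε'_s = 0.003(c − d')/c = 0.0024 ≥ f_y/E_s = 0.0021, so compression steel does yield.
M_n = (A_s − A'_s) f_y (d − a/2) + A'_s f_y (d − d') = [2050100 × (750 − 84.965) + 543650 × (750 − 44)] × 10⁻⁶ = 1363.39 + 383.82 = 1747.21 kN·m.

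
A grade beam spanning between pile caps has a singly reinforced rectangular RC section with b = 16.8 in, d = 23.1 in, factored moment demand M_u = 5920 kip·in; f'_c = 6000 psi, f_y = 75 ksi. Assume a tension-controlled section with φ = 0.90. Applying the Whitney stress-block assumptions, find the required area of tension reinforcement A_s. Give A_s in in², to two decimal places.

A_s ≈ 4.12 in²

M_n = M_u/φ = 5920/0.90 = 6577.78 kip·in.
From M_n = 0.85 f'_c a b (d − a/2):
a = d − √(d² − 2M_n/(0.85 f'_c b)) = 23.1 − √(23.1² − 2 × 6577.78/(0.85 × 6 × 16.8)) = 3.605 in.
A_s = 0.85 f'_c a b / f_y = 0.85 × 6 × 3.605 × 16.8 / 75 = 4.118 in².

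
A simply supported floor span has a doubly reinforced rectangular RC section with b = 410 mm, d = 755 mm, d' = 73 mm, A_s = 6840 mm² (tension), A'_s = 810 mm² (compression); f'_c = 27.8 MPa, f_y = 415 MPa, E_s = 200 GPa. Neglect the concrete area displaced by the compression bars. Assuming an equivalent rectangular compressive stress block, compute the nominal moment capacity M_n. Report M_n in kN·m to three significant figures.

Assume both tension and compression steel yield.
Net tension couple steel: A_s − A'_s = 6030 mm².
a = (A_s − A'_s) f_y / (0.85 f'_c b) = 2502450/(0.85 × 27.8 × 410) = 258.30 mm.
c = a/β₁ = 258.30/0.85 = 303.88 mm; ε'_s = 0.003(c − d')/c = 0.0023 ≥ f_y/E_s = 0.0021, so compression steel does yield.
M_n = (A_s − A'_s) f_y (d − a/2) + A'_s f_y (d − d') = [2502450 × (755 − 129.15) + 336150 × (755 − 73)] × 10⁻⁶ = 1566.16 + 229.25 = 1795.41 kN·m.

M_n ≈ 1800 kN·m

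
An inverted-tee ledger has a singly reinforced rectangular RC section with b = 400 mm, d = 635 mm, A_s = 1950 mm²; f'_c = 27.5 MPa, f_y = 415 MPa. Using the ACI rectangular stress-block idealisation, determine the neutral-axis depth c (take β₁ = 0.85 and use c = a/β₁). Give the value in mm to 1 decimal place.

T = A_s f_y = 1950 × 415 = 809250 N = 809.25 kN.
Setting C = 0.85 f'_c a b equal to T: a = 809250/(0.85 × 27.5 × 400) = 86.551 mm.
With β₁ = 0.85, c = a/β₁ = 86.551/0.85 = 101.8 mm.

c ≈ 101.8 mm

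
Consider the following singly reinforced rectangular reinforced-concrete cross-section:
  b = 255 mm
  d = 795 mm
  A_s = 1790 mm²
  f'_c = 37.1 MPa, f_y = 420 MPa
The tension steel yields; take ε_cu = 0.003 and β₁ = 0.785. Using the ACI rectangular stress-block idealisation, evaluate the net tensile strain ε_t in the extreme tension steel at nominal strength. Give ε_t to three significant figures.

ε_t ≈ 0.0170

a = A_s f_y/(0.85 f'_c b) = 93.49 mm.
β₁ = 0.785, so c = a/β₁ = 93.49/0.785 = 119.10 mm.
From the linear strain diagram with ε_cu = 0.003: ε_t = 0.003 (d − c)/c = 0.003 × (795 − 119.10)/119.10 = 0.0170.
Since ε_t ≥ 0.005, the section is tension-controlled.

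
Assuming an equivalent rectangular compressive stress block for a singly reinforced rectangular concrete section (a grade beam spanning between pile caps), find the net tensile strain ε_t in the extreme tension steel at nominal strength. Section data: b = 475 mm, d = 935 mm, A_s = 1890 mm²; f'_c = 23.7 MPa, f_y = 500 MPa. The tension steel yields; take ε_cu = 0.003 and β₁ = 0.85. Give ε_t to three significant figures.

a = A_s f_y/(0.85 f'_c b) = 98.76 mm.
β₁ = 0.85, so c = a/β₁ = 98.76/0.85 = 116.19 mm.
From the linear strain diagram with ε_cu = 0.003: ε_t = 0.003 (d − c)/c = 0.003 × (935 − 116.19)/116.19 = 0.0211.
Since ε_t ≥ 0.005, the section is tension-controlled.

ε_t ≈ 0.0211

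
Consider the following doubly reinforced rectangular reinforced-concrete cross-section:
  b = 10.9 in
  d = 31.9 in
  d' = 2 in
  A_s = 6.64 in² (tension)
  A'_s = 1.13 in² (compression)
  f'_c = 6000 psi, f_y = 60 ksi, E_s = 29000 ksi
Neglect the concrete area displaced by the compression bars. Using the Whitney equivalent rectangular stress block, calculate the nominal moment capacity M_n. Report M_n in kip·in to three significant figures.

M_n ≈ 11600 kip·in

Assume both steels yield.
a = (A_s − A'_s) f_y/(0.85 f'_c b) = (6.64 − 1.13) × 60/(0.85 × 6 × 10.9) = 5.947 in.
c = a/β₁ = 5.947/0.75 = 7.929 in; ε'_s = 0.003(c − d')/c = 0.0022 ≥ ε_y = 0.0021, so the compression steel yields.
M_n = (A_s − A'_s) f_y (d − a/2) + A'_s f_y (d − d') = 330.6 × (31.9 − 2.9735) + 67.8 × (31.9 − 2) = 9563.1 + 2027.2 = 11590.3 kip·in.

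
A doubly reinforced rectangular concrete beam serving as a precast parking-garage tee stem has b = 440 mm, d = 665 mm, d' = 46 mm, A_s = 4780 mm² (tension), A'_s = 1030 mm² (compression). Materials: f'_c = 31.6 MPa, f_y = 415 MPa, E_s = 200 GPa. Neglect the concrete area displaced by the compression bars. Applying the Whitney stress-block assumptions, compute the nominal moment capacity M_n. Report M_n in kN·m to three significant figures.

Assume both tension and compression steel yield.
Net tension couple steel: A_s − A'_s = 3750 mm².
a = (A_s − A'_s) f_y / (0.85 f'_c b) = 1556250/(0.85 × 31.6 × 440) = 131.68 mm.
c = a/β₁ = 131.68/0.824 = 159.81 mm; ε'_s = 0.003(c − d')/c = 0.0021 ≥ f_y/E_s = 0.0021, so compression steel does yield.
M_n = (A_s − A'_s) f_y (d − a/2) + A'_s f_y (d − d') = [1556250 × (665 − 65.84) + 427450 × (665 − 46)] × 10⁻⁶ = 932.44 + 264.59 = 1197.03 kN·m.

M_n ≈ 1200 kN·m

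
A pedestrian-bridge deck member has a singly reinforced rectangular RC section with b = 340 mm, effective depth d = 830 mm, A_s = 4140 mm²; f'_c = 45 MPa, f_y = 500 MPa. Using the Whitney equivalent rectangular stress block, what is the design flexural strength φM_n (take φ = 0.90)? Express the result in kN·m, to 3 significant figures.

T = A_s f_y = 4140 × 500 = 2070000 N = 2070 kN.
From C = T: a = T/(0.85 f'_c b) = 2070000/(0.85 × 45 × 340) = 159.17 mm.
M_n = T(d − a/2) = 2070 kN × (830 − 79.585) mm = 1553.36 kN·m.
φM_n = 0.90 × 1553.36 = 1398.02 kN·m.

φM_n ≈ 1400 kN·m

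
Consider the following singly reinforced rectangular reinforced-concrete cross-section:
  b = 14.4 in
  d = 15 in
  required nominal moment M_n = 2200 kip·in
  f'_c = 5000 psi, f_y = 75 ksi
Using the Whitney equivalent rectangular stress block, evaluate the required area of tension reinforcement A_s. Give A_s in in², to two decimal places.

A_s ≈ 2.14 in²

From M_n = 0.85 f'_c a b (d − a/2):
a = d − √(d² − 2M_n/(0.85 f'_c b)) = 15 − √(15² − 2 × 2200/(0.85 × 5 × 14.4)) = 2.626 in.
A_s = 0.85 f'_c a b / f_y = 0.85 × 5 × 2.626 × 14.4 / 75 = 2.143 in².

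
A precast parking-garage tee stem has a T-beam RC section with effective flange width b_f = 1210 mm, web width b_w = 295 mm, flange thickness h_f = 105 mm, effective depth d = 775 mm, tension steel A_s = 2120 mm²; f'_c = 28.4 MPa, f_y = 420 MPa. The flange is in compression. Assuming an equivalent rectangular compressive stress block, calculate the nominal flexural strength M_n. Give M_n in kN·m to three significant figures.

M_n ≈ 676 kN·m

Tension: T = A_s f_y = 2120 × 420 = 890400 N.
Try a within the flange: a = T/(0.85 f'_c b_f) = 890400/(0.85 × 28.4 × 1210) = 30.48 mm.
Since a = 30.48 ≤ h_f = 105 mm, the stress block lies entirely in the flange; analyse as a rectangular beam of width b_f.
M_n = T(d − a/2) = 890400 × (775 − 15.24) = 676.49 × 10⁶ N·mm.
M_n = 676.49 kN·m.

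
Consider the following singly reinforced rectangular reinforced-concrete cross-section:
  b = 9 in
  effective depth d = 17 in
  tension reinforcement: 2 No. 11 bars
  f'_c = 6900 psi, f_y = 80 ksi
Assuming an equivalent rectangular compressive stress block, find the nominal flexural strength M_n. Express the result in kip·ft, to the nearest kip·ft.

M_n ≈ 304 kip·ft

A_s = 2 × 1.56 = 3.12 in².
T = A_s f_y = 3.12 × 80 = 249.6 kips.
a = T/(0.85 f'_c b) = 249.6/(0.85 × 6.9 × 9) = 4.729 in.
M_n = T(d − a/2) = 249.6 × (17 − 2.3645) = 3653.0 kip·in = 3653.0/12 = 304.42 kip·ft.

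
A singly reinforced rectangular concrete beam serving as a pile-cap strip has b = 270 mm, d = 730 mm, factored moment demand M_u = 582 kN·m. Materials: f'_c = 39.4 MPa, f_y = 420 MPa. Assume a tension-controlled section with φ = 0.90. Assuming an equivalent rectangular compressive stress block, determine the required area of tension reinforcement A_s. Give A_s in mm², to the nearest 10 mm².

M_n = M_u/φ = 582/0.90 = 646.667 kN·m.
With M_n = 0.85 f'_c a b (d − a/2), solve the quadratic for a:
a = d − √(d² − 2M_n/(0.85 f'_c b)) = 730 − √(730² − 2 × 646.667×10⁶/(0.85 × 39.4 × 270)) = 105.61 mm.
A_s = 0.85 f'_c a b / f_y = 0.85 × 39.4 × 105.61 × 270 / 420 = 2273.7 mm².

A_s ≈ 2270 mm²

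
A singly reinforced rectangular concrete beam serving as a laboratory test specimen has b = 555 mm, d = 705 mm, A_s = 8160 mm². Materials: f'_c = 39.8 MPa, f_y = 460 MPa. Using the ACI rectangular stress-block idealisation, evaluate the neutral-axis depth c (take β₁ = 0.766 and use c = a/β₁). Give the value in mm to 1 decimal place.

c ≈ 261.0 mm

T = A_s f_y = 8160 × 460 = 3753600 N = 3753.6 kN.
Setting C = 0.85 f'_c a b equal to T: a = 3753600/(0.85 × 39.8 × 555) = 199.919 mm.
With β₁ = 0.766, c = a/β₁ = 199.919/0.766 = 261.0 mm.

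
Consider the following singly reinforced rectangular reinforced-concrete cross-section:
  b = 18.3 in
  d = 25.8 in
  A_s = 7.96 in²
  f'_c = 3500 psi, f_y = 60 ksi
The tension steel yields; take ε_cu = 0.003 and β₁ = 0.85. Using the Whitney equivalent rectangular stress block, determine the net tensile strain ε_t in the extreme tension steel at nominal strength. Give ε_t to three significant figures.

a = A_s f_y/(0.85 f'_c b) = 8.773 in.
β₁ = 0.85, so c = a/β₁ = 8.773/0.85 = 10.321 in.
From the linear strain diagram with ε_cu = 0.003: ε_t = 0.003 (d − c)/c = 0.003 × (25.8 − 10.321)/10.321 = 0.00450.
ε_t is between 0.004 and 0.005 — transition zone.

ε_t ≈ 0.00450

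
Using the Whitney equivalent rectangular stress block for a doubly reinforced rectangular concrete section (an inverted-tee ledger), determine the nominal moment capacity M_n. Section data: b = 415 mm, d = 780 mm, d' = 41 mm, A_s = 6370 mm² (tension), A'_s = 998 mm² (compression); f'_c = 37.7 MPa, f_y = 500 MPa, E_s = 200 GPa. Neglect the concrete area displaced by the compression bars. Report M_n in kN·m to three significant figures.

Assume both tension and compression steel yield.
Net tension couple steel: A_s − A'_s = 5372 mm².
a = (A_s − A'_s) f_y / (0.85 f'_c b) = 2686000/(0.85 × 37.7 × 415) = 201.98 mm.
c = a/β₁ = 201.98/0.781 = 258.62 mm; ε'_s = 0.003(c − d')/c = 0.0025 ≥ f_y/E_s = 0.0025, so compression steel does yield.
M_n = (A_s − A'_s) f_y (d − a/2) + A'_s f_y (d − d') = [2686000 × (780 − 100.99) + 499000 × (780 − 41)] × 10⁻⁶ = 1823.82 + 368.76 = 2192.58 kN·m.

M_n ≈ 2190 kN·m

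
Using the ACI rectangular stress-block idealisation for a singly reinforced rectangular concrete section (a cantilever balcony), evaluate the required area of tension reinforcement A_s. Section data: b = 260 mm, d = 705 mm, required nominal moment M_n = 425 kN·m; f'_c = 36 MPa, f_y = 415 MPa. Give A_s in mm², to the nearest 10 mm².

With M_n = 0.85 f'_c a b (d − a/2), solve the quadratic for a:
a = d − √(d² − 2M_n/(0.85 f'_c b)) = 705 − √(705² − 2 × 425×10⁶/(0.85 × 36 × 260)) = 80.35 mm.
A_s = 0.85 f'_c a b / f_y = 0.85 × 36 × 80.35 × 260 / 415 = 1540.4 mm².

A_s ≈ 1540 mm²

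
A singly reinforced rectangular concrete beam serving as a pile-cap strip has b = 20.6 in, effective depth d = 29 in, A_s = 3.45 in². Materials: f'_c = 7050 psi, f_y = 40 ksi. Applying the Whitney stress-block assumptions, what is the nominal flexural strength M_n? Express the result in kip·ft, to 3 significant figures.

M_n ≈ 327 kip·ft

T = A_s f_y = 3.45 × 40 = 138 kips.
a = T/(0.85 f'_c b) = 138/(0.85 × 7.05 × 20.6) = 1.118 in.
M_n = T(d − a/2) = 138 × (29 − 0.559) = 3924.9 kip·in = 3924.9/12 = 327.08 kip·ft.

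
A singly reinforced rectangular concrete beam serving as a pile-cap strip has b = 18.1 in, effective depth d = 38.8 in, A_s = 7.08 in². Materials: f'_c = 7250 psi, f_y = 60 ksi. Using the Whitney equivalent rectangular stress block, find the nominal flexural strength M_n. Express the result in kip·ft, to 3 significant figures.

M_n ≈ 1310 kip·ft

T = A_s f_y = 7.08 × 60 = 424.8 kips.
a = T/(0.85 f'_c b) = 424.8/(0.85 × 7.25 × 18.1) = 3.808 in.
M_n = T(d − a/2) = 424.8 × (38.8 − 1.904) = 15673.4 kip·in = 15673.4/12 = 1306.12 kip·ft.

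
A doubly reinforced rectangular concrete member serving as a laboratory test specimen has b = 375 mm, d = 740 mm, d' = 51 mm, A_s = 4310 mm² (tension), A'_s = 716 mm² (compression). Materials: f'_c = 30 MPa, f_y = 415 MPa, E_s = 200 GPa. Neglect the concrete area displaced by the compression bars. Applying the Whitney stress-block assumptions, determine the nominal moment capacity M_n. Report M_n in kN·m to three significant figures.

M_n ≈ 1190 kN·m

Assume both tension and compression steel yield.
Net tension couple steel: A_s − A'_s = 3594 mm².
a = (A_s − A'_s) f_y / (0.85 f'_c b) = 1491510/(0.85 × 30 × 375) = 155.97 mm.
c = a/β₁ = 155.97/0.836 = 186.57 mm; ε'_s = 0.003(c − d')/c = 0.0022 ≥ f_y/E_s = 0.0021, so compression steel does yield.
M_n = (A_s − A'_s) f_y (d − a/2) + A'_s f_y (d − d') = [1491510 × (740 − 77.985) + 297140 × (740 − 51)] × 10⁻⁶ = 987.40 + 204.73 = 1192.13 kN·m.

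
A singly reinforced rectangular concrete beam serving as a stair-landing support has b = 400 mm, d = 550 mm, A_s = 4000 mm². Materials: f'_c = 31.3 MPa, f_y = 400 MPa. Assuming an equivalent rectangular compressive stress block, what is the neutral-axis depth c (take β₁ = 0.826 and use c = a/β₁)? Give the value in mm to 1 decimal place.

T = A_s f_y = 4000 × 400 = 1600000 N = 1600 kN.
Setting C = 0.85 f'_c a b equal to T: a = 1600000/(0.85 × 31.3 × 400) = 150.348 mm.
With β₁ = 0.826, c = a/β₁ = 150.348/0.826 = 182.0 mm.

c ≈ 182.0 mm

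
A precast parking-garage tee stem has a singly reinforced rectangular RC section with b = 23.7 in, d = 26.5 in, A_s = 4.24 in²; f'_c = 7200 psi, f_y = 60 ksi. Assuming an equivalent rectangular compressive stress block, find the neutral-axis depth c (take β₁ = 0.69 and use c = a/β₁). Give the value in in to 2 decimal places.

c ≈ 2.54 in

T = A_s f_y = 4.24 × 60 = 254.4 kips.
a = T/(0.85 f'_c b) = 254.4/(0.85 × 7.2 × 23.7) = 1.7540 in.
With β₁ = 0.69, c = a/β₁ = 1.7540/0.69 = 2.54 in.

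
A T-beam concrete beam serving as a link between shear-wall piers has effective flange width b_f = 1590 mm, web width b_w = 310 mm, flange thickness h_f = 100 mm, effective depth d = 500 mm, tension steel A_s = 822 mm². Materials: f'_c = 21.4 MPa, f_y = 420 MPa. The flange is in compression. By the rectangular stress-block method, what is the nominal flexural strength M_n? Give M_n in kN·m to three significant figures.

M_n ≈ 171 kN·m

Tension: T = A_s f_y = 822 × 420 = 345240 N.
Try a within the flange: a = T/(0.85 f'_c b_f) = 345240/(0.85 × 21.4 × 1590) = 11.94 mm.
Since a = 11.94 ≤ h_f = 100 mm, the stress block lies entirely in the flange; analyse as a rectangular beam of width b_f.
M_n = T(d − a/2) = 345240 × (500 − 5.97) = 170.56 × 10⁶ N·mm.
M_n = 170.56 kN·m.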